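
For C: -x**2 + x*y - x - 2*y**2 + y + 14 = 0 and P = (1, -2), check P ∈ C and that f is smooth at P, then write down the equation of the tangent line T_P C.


Tangent line at P: -5*x + 10*y + 25 = 0.

Step 1: f(1, -2) = 0, so P lies on C.
Step 2: partial derivatives
  f_x(x, y) = -2*x + y - 1, f_y(x, y) = x - 4*y + 1.
  f_x(P) = -5, f_y(P) = 10 (gradient nonzero, so P is smooth).
Step 3: tangent line at P: -5·(x − 1) + 10·(y − -2) = 0.
Expanding: -5*x + 10*y + 25 = 0.


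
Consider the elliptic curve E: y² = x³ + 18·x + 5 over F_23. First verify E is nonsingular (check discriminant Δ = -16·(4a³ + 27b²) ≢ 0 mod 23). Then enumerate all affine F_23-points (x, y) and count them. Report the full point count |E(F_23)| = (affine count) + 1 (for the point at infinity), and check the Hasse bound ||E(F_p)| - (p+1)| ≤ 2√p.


Affine points = {(1, 1), (1, 22), (2, 7), (2, 16), (4, 7), (4, 16), (5, 6), (5, 17), (10, 9), (10, 14), (11, 4), (11, 19), (15, 4), (15, 19), (17, 7), (17, 16), (20, 4), (20, 19), (22, 3), (22, 20)}; affine count = 20; |E(F_23)| = 21.

Discriminant check: Δ ∝ 4a³ + 27b² = 4·18³ + 27·5² = 4·5832 + 27·25 ≡ 14 (mod 23). Nonzero ⇒ E is nonsingular.
For each x ∈ F_23, compute rhs = x³ + 18·x + 5 mod 23, then count y ∈ F_23 with y² ≡ rhs.
  x = 0: rhs = 5, matching y values: none (0 points).
  x = 1: rhs = 1, matching y values: 1, 22 (2 points).
  x = 2: rhs = 3, matching y values: 7, 16 (2 points).
  x = 3: rhs = 17, matching y values: none (0 points).
  x = 4: rhs = 3, matching y values: 7, 16 (2 points).
  x = 5: rhs = 13, matching y values: 6, 17 (2 points).
  x = 6: rhs = 7, matching y values: none (0 points).
  x = 7: rhs = 14, matching y values: none (0 points).
  x = 8: rhs = 17, matching y values: none (0 points).
  x = 9: rhs = 22, matching y values: none (0 points).
  x = 10: rhs = 12, matching y values: 9, 14 (2 points).
  x = 11: rhs = 16, matching y values: 4, 19 (2 points).
  x = 12: rhs = 17, matching y values: none (0 points).
  x = 13: rhs = 21, matching y values: none (0 points).
  x = 14: rhs = 11, matching y values: none (0 points).
  x = 15: rhs = 16, matching y values: 4, 19 (2 points).
  x = 16: rhs = 19, matching y values: none (0 points).
  x = 17: rhs = 3, matching y values: 7, 16 (2 points).
  x = 18: rhs = 20, matching y values: none (0 points).
  x = 19: rhs = 7, matching y values: none (0 points).
  x = 20: rhs = 16, matching y values: 4, 19 (2 points).
  x = 21: rhs = 7, matching y values: none (0 points).
  x = 22: rhs = 9, matching y values: 3, 20 (2 points).
Total affine count: 20.
Full point count |E(F_23)| = 20 + 1 = 21.
Hasse bound: |21 − (23+1)| = |-3| = 3 ≤ 2√23 ≈ 9.5917 ✓.


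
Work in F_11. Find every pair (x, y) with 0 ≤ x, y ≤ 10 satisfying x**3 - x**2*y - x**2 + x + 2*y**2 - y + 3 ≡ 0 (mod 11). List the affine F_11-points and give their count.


Affine F_11-points: {(1, 5), (1, 7), (4, 0), (4, 3), (6, 1), (8, 1), (8, 4), (9, 0), (9, 8), (10, 0), (10, 1)}; count = 11.

For each of the 121 pairs (x, y) ∈ F_11², evaluate f(x, y) mod 11. Record the zeros.
  x = 0: [0↦3, 1↦4, 2↦9, 3↦7, 4↦9, 5↦4, 6↦3, 7↦6, 8↦2, 9↦2, 10↦6]  zeros at y ∈ ∅
  x = 1: [0↦4, 1↦4, 2↦8, 3↦5, 4↦6, 5↦0, 6↦9, 7↦0, 8↦6, 9↦5, 10↦8]  zeros at y ∈ {5, 7}
  x = 2: [0↦9, 1↦6, 2↦7, 3↦1, 4↦10, 5↦1, 6↦7, 7↦6, 8↦9, 9↦5, 10↦5]  zeros at y ∈ ∅
  x = 3: [0↦2, 1↦5, 2↦1, 3↦1, 4↦5, 5↦2, 6↦3, 7↦8, 8↦6, 9↦8, 10↦3]  zeros at y ∈ ∅
  x = 4: [0↦0, 1↦7, 2↦7, 3↦0, 4↦8, 5↦9, 6↦3, 7↦1, 8↦3, 9↦9, 10↦8]  zeros at y ∈ {0, 3}
  x = 5: [0↦9, 1↦7, 2↦9, 3↦4, 4↦3, 5↦6, 6↦2, 7↦2, 8↦6, 9↦3, 10↦4]  zeros at y ∈ ∅
  x = 6: [0↦2, 1↦0, 2↦2, 3↦8, 4↦7, 5↦10, 6↦6, 7↦6, 8↦10, 9↦7, 10↦8]  zeros at y ∈ {1}
  x = 7: [0↦7, 1↦3, 2↦3, 3↦7, 4↦4, 5↦5, 6↦10, 7↦8, 8↦10, 9↦5, 10↦4]  zeros at y ∈ ∅
  x = 8: [0↦8, 1↦0, 2↦7, 3↦7, 4↦0, 5↦8, 6↦9, 7↦3, 8↦1, 9↦3, 10↦9]  zeros at y ∈ {1, 4}
  x = 9: [0↦0, 1↦8, 2↦9, 3↦3, 4↦1, 5↦3, 6↦9, 7↦8, 8↦0, 9↦7, 10↦7]  zeros at y ∈ {0, 8}
  x = 10: [0↦0, 1↦0, 2↦4, 3↦1, 4↦2, 5↦7, 6↦5, 7↦7, 8↦2, 9↦1, 10↦4]  zeros at y ∈ {0, 1}
Collecting zeros: affine points = {(1, 5), (1, 7), (4, 0), (4, 3), (6, 1), (8, 1), (8, 4), (9, 0), (9, 8), (10, 0), (10, 1)}.
Total count |C(F_11)_aff| = 11.


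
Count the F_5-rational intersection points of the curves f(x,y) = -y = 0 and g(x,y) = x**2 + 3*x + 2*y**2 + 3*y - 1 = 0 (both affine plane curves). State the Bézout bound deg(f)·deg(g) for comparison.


Common zeros: ∅; count = 0; Bézout bound = 2.

deg(f) = 1, deg(g) = 2, so Bézout bound = 2.
Scan x ∈ F_5. For each x, list the y ∈ F_5 with f(x, y) ≡ 0 and those with g(x, y) ≡ 0 (mod 5); the common zeros in that column are the intersection.
  x = 0: f ≡ 0 at y ∈ {0}; g ≡ 0 at y ∈ ∅; common: ∅.
  x = 1: f ≡ 0 at y ∈ {0}; g ≡ 0 at y ∈ {3}; common: ∅.
  x = 2: f ≡ 0 at y ∈ {0}; g ≡ 0 at y ∈ ∅; common: ∅.
  x = 3: f ≡ 0 at y ∈ {0}; g ≡ 0 at y ∈ ∅; common: ∅.
  x = 4: f ≡ 0 at y ∈ {0}; g ≡ 0 at y ∈ ∅; common: ∅.
Collecting: common zeros = ∅, so the count is 0.
Comparison with the Bézout bound: 0 ≤ 2 = deg(f)·deg(g), as expected for curves with no common component (the affine F_5-count falls short of the bound because intersections may lie at infinity, over extension fields, or carry multiplicity).


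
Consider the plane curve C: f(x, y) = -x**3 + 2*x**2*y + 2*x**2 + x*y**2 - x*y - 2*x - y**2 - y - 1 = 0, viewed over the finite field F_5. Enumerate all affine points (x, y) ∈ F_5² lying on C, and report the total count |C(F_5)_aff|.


Affine F_5-points: {(2, 0), (3, 1), (3, 2), (4, 2), (4, 4)}; count = 5.

For each of the 25 pairs (x, y) ∈ F_5², evaluate f(x, y) mod 5. Record the zeros.
  x = 0: [0↦4, 1↦2, 2↦3, 3↦2, 4↦4]  zeros at y ∈ ∅
  x = 1: [0↦3, 1↦3, 2↦3, 3↦3, 4↦3]  zeros at y ∈ ∅
  x = 2: [0↦0, 1↦1, 2↦4, 3↦4, 4↦1]  zeros at y ∈ {0}
  x = 3: [0↦4, 1↦0, 2↦0, 3↦4, 4↦2]  zeros at y ∈ {1, 2}
  x = 4: [0↦4, 1↦4, 2↦0, 3↦2, 4↦0]  zeros at y ∈ {2, 4}
Collecting zeros: affine points = {(2, 0), (3, 1), (3, 2), (4, 2), (4, 4)}.
Total count |C(F_5)_aff| = 5.


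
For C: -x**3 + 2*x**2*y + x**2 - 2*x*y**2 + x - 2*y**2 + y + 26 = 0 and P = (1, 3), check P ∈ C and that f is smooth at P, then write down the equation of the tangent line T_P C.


Tangent line at P: -6*x - 21*y + 69 = 0.

Step 1: f(1, 3) = 0, so P lies on C.
Step 2: partial derivatives
  f_x(x, y) = -3*x**2 + 4*x*y + 2*x - 2*y**2 + 1, f_y(x, y) = 2*x**2 - 4*x*y - 4*y + 1.
  f_x(P) = -6, f_y(P) = -21 (gradient nonzero, so P is smooth).
Step 3: tangent line at P: -6·(x − 1) + -21·(y − 3) = 0.
Expanding: -6*x - 21*y + 69 = 0.


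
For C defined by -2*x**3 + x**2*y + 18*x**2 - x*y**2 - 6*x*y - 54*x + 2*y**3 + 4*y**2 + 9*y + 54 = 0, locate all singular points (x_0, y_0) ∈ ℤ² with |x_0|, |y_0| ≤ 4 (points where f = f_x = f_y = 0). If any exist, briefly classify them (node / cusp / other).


Singular points: {(3, 0)}; classification: cusp.

Compute partial derivatives:
  f_x = -6*x**2 + 2*x*y + 36*x - y**2 - 6*y - 54.
  f_y = x**2 - 2*x*y - 6*x + 6*y**2 + 8*y + 9.
Scan x_0 ∈ {−4, ..., 4}. For each x_0, f_y(x_0, y) is a polynomial in y; find its integer roots y ∈ {−4, ..., 4}, then test f_x and f at those candidates.
  x = -4: f_y(-4, y) = 6*y**2 + 16*y + 49; no integer root y with |y| ≤ 4.
  x = -3: f_y(-3, y) = 6*y**2 + 14*y + 36; no integer root y with |y| ≤ 4.
  x = -2: f_y(-2, y) = 6*y**2 + 12*y + 25; no integer root y with |y| ≤ 4.
  x = -1: f_y(-1, y) = 6*y**2 + 10*y + 16; no integer root y with |y| ≤ 4.
  x = 0: f_y(0, y) = 6*y**2 + 8*y + 9; no integer root y with |y| ≤ 4.
  x = 1: f_y(1, y) = 6*y**2 + 6*y + 4; no integer root y with |y| ≤ 4.
  x = 2: f_y(2, y) = 6*y**2 + 4*y + 1; no integer root y with |y| ≤ 4.
  x = 3: f_y(3, y) = 6*y**2 + 2*y; vanishes at y ∈ {0}. (3, 0): f_x = 0, f = 0 — SINGULAR.
  x = 4: f_y(4, y) = 6*y**2 + 1; no integer root y with |y| ≤ 4.
Only singular point on the grid: (3, 0).
Classify: substitute x = 3 + u, y = 0 + v and expand: f = -2*u**3 + u**2*v - u*v**2 + 2*v**3 + v**2.
No constant or linear terms (consistent with a singular point). Quadratic part: v**2. Cubic part: -2*u**3 + u**2*v - u*v**2 + 2*v**3.
The quadratic part v**2 is a perfect square, so there is a single (double) tangent line v = 0, i.e. y = 0. Restricting the cubic part to that line (v = 0) leaves -2*u**3 ≠ 0, so f is not divisible by v and the branch is v² ≈ 2*u**3 to lowest order — this is a cusp.
Classification: cusp.


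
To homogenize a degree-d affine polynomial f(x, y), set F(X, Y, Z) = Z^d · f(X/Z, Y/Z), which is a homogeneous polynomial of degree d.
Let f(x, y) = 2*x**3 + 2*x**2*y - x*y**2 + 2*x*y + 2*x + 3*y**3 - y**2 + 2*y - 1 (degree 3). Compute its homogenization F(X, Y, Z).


F(X, Y, Z) = 2*X**3 + 2*X**2*Y - X*Y**2 + 2*X*Y*Z + 2*X*Z**2 + 3*Y**3 - Y**2*Z + 2*Y*Z**2 - Z**3

deg(f) = 3.
Substitute x = X/Z, y = Y/Z into f, then multiply by Z^3.
  monomial 2·x^3·y^0 ↦ 2·X^3·Y^0·Z^0.
  monomial 2·x^2·y^1 ↦ 2·X^2·Y^1·Z^0.
  monomial -1·x^1·y^2 ↦ -1·X^1·Y^2·Z^0.
  monomial 2·x^1·y^1 ↦ 2·X^1·Y^1·Z^1.
  monomial 2·x^1·y^0 ↦ 2·X^1·Y^0·Z^2.
  monomial 3·x^0·y^3 ↦ 3·X^0·Y^3·Z^0.
  monomial -1·x^0·y^2 ↦ -1·X^0·Y^2·Z^1.
  monomial 2·x^0·y^1 ↦ 2·X^0·Y^1·Z^2.
  monomial -1·x^0·y^0 ↦ -1·X^0·Y^0·Z^3.
Collecting: F(X, Y, Z) = 2*X**3 + 2*X**2*Y - X*Y**2 + 2*X*Y*Z + 2*X*Z**2 + 3*Y**3 - Y**2*Z + 2*Y*Z**2 - Z**3.


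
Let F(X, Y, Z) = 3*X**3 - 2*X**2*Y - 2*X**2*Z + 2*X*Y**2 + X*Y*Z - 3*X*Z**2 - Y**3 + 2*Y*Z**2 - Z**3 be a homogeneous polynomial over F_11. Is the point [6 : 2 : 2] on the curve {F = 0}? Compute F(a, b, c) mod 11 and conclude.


F(6,2,2) ≡ 8 (mod 11); P is NOT on the curve.

Evaluate F(6, 2, 2) term-by-term (mod 11).
  3*X**3 ↦ 3·216·1·1 = 648
  -2*X**2*Y ↦ -2·36·2·1 = -144
  -2*X**2*Z ↦ -2·36·1·2 = -144
  2*X*Y**2 ↦ 2·6·4·1 = 48
  X*Y*Z ↦ 1·6·2·2 = 24
  -3*X*Z**2 ↦ -3·6·1·4 = -72
  -Y**3 ↦ -1·1·8·1 = -8
  2*Y*Z**2 ↦ 2·1·2·4 = 16
  -Z**3 ↦ -1·1·1·8 = -8
Sum: F(6, 2, 2) = (648) + (-144) + (-144) + (48) + (24) + (-72) + (-8) + (16) + (-8) = 360.
Reducing mod 11: 360 ≡ 8 (mod 11).
Since F(a, b, c) ≡ 8 ≠ 0 (mod 11), P does NOT lie on the curve.


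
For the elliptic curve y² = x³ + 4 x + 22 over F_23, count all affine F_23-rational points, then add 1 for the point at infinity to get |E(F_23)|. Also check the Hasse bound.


Affine points = {(1, 2), (1, 21), (5, 11), (5, 12), (6, 3), (6, 20), (7, 5), (7, 18), (10, 2), (10, 21), (12, 2), (12, 21), (14, 4), (14, 19), (17, 9), (17, 14), (20, 11), (20, 12), (21, 11), (21, 12)}; affine count = 20; |E(F_23)| = 21.

Discriminant check: Δ ∝ 4a³ + 27b² = 4·4³ + 27·22² = 4·64 + 27·484 ≡ 7 (mod 23). Nonzero ⇒ E is nonsingular.
For each x ∈ F_23, compute rhs = x³ + 4·x + 22 mod 23, then count y ∈ F_23 with y² ≡ rhs.
  x = 0: rhs = 22, matching y values: none (0 points).
  x = 1: rhs = 4, matching y values: 2, 21 (2 points).
  x = 2: rhs = 15, matching y values: none (0 points).
  x = 3: rhs = 15, matching y values: none (0 points).
  x = 4: rhs = 10, matching y values: none (0 points).
  x = 5: rhs = 6, matching y values: 11, 12 (2 points).
  x = 6: rhs = 9, matching y values: 3, 20 (2 points).
  x = 7: rhs = 2, matching y values: 5, 18 (2 points).
  x = 8: rhs = 14, matching y values: none (0 points).
  x = 9: rhs = 5, matching y values: none (0 points).
  x = 10: rhs = 4, matching y values: 2, 21 (2 points).
  x = 11: rhs = 17, matching y values: none (0 points).
  x = 12: rhs = 4, matching y values: 2, 21 (2 points).
  x = 13: rhs = 17, matching y values: none (0 points).
  x = 14: rhs = 16, matching y values: 4, 19 (2 points).
  x = 15: rhs = 7, matching y values: none (0 points).
  x = 16: rhs = 19, matching y values: none (0 points).
  x = 17: rhs = 12, matching y values: 9, 14 (2 points).
  x = 18: rhs = 15, matching y values: none (0 points).
  x = 19: rhs = 11, matching y values: none (0 points).
  x = 20: rhs = 6, matching y values: 11, 12 (2 points).
  x = 21: rhs = 6, matching y values: 11, 12 (2 points).
  x = 22: rhs = 17, matching y values: none (0 points).
Total affine count: 20.
Full point count |E(F_23)| = 20 + 1 = 21.
Hasse bound: |21 − (23+1)| = |-3| = 3 ≤ 2√23 ≈ 9.5917 ✓.


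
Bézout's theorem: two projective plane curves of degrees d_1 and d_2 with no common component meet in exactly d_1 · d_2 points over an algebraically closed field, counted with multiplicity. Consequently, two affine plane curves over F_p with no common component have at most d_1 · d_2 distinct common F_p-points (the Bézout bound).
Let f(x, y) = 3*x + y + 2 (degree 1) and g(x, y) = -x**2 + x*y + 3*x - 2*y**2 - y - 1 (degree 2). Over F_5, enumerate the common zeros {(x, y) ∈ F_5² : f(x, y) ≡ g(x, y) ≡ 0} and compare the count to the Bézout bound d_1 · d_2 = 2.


Common zeros: {(2, 2), (3, 4)}; count = 2; Bézout bound = 2.

deg(f) = 1, deg(g) = 2, so Bézout bound = 2.
Scan x ∈ F_5. For each x, list the y ∈ F_5 with f(x, y) ≡ 0 and those with g(x, y) ≡ 0 (mod 5); the common zeros in that column are the intersection.
  x = 0: f ≡ 0 at y ∈ {3}; g ≡ 0 at y ∈ ∅; common: ∅.
  x = 1: f ≡ 0 at y ∈ {0}; g ≡ 0 at y ∈ ∅; common: ∅.
  x = 2: f ≡ 0 at y ∈ {2}; g ≡ 0 at y ∈ {1, 2}; common: {2}.
  x = 3: f ≡ 0 at y ∈ {4}; g ≡ 0 at y ∈ {2, 4}; common: {4}.
  x = 4: f ≡ 0 at y ∈ {1}; g ≡ 0 at y ∈ {0, 4}; common: ∅.
Collecting: common zeros = {(2, 2), (3, 4)}, so the count is 2.
Comparison with the Bézout bound: 2 ≤ 2 = deg(f)·deg(g), as expected for curves with no common component (the bound is attained).


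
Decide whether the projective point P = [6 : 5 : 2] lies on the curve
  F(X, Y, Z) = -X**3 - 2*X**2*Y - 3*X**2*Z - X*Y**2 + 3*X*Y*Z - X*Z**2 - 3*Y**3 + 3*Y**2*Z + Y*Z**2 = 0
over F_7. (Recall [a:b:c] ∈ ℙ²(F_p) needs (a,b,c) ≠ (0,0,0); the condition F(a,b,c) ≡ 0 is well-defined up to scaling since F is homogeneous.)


F(6,5,2) ≡ 3 (mod 7); P is NOT on the curve.

Evaluate F(6, 5, 2) term-by-term (mod 7).
  -X**3 ↦ -1·216·1·1 = -216
  -2*X**2*Y ↦ -2·36·5·1 = -360
  -3*X**2*Z ↦ -3·36·1·2 = -216
  -X*Y**2 ↦ -1·6·25·1 = -150
  3*X*Y*Z ↦ 3·6·5·2 = 180
  -X*Z**2 ↦ -1·6·1·4 = -24
  -3*Y**3 ↦ -3·1·125·1 = -375
  3*Y**2*Z ↦ 3·1·25·2 = 150
  Y*Z**2 ↦ 1·1·5·4 = 20
Sum: F(6, 5, 2) = (-216) + (-360) + (-216) + (-150) + (180) + (-24) + (-375) + (150) + (20) = -991.
Reducing mod 7: -991 ≡ 3 (mod 7).
Since F(a, b, c) ≡ 3 ≠ 0 (mod 7), P does NOT lie on the curve.


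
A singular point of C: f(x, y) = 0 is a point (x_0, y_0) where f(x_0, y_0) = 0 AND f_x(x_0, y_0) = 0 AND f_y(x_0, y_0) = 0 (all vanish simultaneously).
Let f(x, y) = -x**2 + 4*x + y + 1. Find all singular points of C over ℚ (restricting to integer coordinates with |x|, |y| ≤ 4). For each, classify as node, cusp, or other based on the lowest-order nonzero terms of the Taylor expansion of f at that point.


No singular points in the scanned grid; C is smooth there.

Compute partial derivatives:
  f_x = 4 - 2*x.
  f_y = 1.
f_y = 1 is a nonzero constant, so f_y never vanishes: no point (x, y) can satisfy f = f_x = f_y = 0. In particular no (x, y) ∈ {−4, ..., 4}² is singular; the curve is smooth.


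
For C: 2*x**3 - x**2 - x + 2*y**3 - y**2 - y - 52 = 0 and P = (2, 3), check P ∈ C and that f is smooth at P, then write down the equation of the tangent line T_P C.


Tangent line at P: 19*x + 47*y - 179 = 0.

Step 1: f(2, 3) = 0, so P lies on C.
Step 2: partial derivatives
  f_x(x, y) = 6*x**2 - 2*x - 1, f_y(x, y) = 6*y**2 - 2*y - 1.
  f_x(P) = 19, f_y(P) = 47 (gradient nonzero, so P is smooth).
Step 3: tangent line at P: 19·(x − 2) + 47·(y − 3) = 0.
Expanding: 19*x + 47*y - 179 = 0.


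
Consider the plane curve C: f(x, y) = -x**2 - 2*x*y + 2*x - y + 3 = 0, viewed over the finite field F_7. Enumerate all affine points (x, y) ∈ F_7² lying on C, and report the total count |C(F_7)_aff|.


Affine F_7-points: {(0, 3), (1, 6), (2, 2), (3, 0), (3, 1), (3, 2), (3, 3), (3, 4), (3, 5), (3, 6), (4, 1), (5, 4), (6, 0)}; count = 13.

For each of the 49 pairs (x, y) ∈ F_7², evaluate f(x, y) mod 7. Record the zeros.
  x = 0: [0↦3, 1↦2, 2↦1, 3↦0, 4↦6, 5↦5, 6↦4]  zeros at y ∈ {3}
  x = 1: [0↦4, 1↦1, 2↦5, 3↦2, 4↦6, 5↦3, 6↦0]  zeros at y ∈ {6}
  x = 2: [0↦3, 1↦5, 2↦0, 3↦2, 4↦4, 5↦6, 6↦1]  zeros at y ∈ {2}
  x = 3: [0↦0, 1↦0, 2↦0, 3↦0, 4↦0, 5↦0, 6↦0]  zeros at y ∈ {0, 1, 2, 3, 4, 5, 6}
  x = 4: [0↦2, 1↦0, 2↦5, 3↦3, 4↦1, 5↦6, 6↦4]  zeros at y ∈ {1}
  x = 5: [0↦2, 1↦5, 2↦1, 3↦4, 4↦0, 5↦3, 6↦6]  zeros at y ∈ {4}
  x = 6: [0↦0, 1↦1, 2↦2, 3↦3, 4↦4, 5↦5, 6↦6]  zeros at y ∈ {0}
Collecting zeros: affine points = {(0, 3), (1, 6), (2, 2), (3, 0), (3, 1), (3, 2), (3, 3), (3, 4), (3, 5), (3, 6), (4, 1), (5, 4), (6, 0)}.
Total count |C(F_7)_aff| = 13.


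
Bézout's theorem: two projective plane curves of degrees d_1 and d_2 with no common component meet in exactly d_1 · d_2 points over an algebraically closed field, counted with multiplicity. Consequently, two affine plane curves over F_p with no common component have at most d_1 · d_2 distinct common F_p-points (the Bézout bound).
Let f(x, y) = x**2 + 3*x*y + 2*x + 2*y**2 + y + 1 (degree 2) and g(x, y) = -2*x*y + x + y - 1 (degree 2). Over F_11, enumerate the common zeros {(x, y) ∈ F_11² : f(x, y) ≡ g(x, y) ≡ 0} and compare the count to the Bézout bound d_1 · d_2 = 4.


Common zeros: ∅; count = 0; Bézout bound = 4.

deg(f) = 2, deg(g) = 2, so Bézout bound = 4.
Scan x ∈ F_11. For each x, list the y ∈ F_11 with f(x, y) ≡ 0 and those with g(x, y) ≡ 0 (mod 11); the common zeros in that column are the intersection.
  x = 0: f ≡ 0 at y ∈ {2, 3}; g ≡ 0 at y ∈ {1}; common: ∅.
  x = 1: f ≡ 0 at y ∈ ∅; g ≡ 0 at y ∈ {0}; common: ∅.
  x = 2: f ≡ 0 at y ∈ ∅; g ≡ 0 at y ∈ {4}; common: ∅.
  x = 3: f ≡ 0 at y ∈ {2, 4}; g ≡ 0 at y ∈ {7}; common: ∅.
  x = 4: f ≡ 0 at y ∈ ∅; g ≡ 0 at y ∈ {2}; common: ∅.
  x = 5: f ≡ 0 at y ∈ {4, 10}; g ≡ 0 at y ∈ {9}; common: ∅.
  x = 6: f ≡ 0 at y ∈ ∅; g ≡ 0 at y ∈ ∅; common: ∅.
  x = 7: f ≡ 0 at y ∈ {1, 10}; g ≡ 0 at y ∈ {3}; common: ∅.
  x = 8: f ≡ 0 at y ∈ ∅; g ≡ 0 at y ∈ {10}; common: ∅.
  x = 9: f ≡ 0 at y ∈ ∅; g ≡ 0 at y ∈ {5}; common: ∅.
  x = 10: f ≡ 0 at y ∈ {0, 1}; g ≡ 0 at y ∈ {8}; common: ∅.
Collecting: common zeros = ∅, so the count is 0.
Comparison with the Bézout bound: 0 ≤ 4 = deg(f)·deg(g), as expected for curves with no common component (the affine F_11-count falls short of the bound because intersections may lie at infinity, over extension fields, or carry multiplicity).


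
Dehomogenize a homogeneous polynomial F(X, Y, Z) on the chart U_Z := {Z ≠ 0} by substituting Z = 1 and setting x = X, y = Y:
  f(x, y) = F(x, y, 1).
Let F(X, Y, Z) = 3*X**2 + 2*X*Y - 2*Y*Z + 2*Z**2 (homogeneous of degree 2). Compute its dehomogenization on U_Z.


f(x, y) = 3*x**2 + 2*x*y - 2*y + 2

On U_Z we set Z = 1. Each monomial c·X^i·Y^j·Z^k in F becomes c·x^i·y^j·1^k = c·x^i·y^j.
Substituting Z = 1: F(X, Y, 1) = 3*x**2 + 2*x*y - 2*y + 2.
Note: deg(f) ≤ deg(F) = 2; strict inequality happens when F is divisible by Z (lost terms).


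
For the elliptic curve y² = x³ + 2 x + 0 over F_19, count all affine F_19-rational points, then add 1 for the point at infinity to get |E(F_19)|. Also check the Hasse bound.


Affine points = {(0, 0), (6, 0), (9, 5), (9, 14), (11, 2), (11, 17), (12, 2), (12, 17), (13, 0), (14, 6), (14, 13), (15, 2), (15, 17), (16, 9), (16, 10), (17, 8), (17, 11), (18, 4), (18, 15)}; affine count = 19; |E(F_19)| = 20.

Discriminant check: Δ ∝ 4a³ + 27b² = 4·2³ + 27·0² = 4·8 + 27·0 ≡ 13 (mod 19). Nonzero ⇒ E is nonsingular.
For each x ∈ F_19, compute rhs = x³ + 2·x + 0 mod 19, then count y ∈ F_19 with y² ≡ rhs.
  x = 0: rhs = 0, matching y values: 0 (1 points).
  x = 1: rhs = 3, matching y values: none (0 points).
  x = 2: rhs = 12, matching y values: none (0 points).
  x = 3: rhs = 14, matching y values: none (0 points).
  x = 4: rhs = 15, matching y values: none (0 points).
  x = 5: rhs = 2, matching y values: none (0 points).
  x = 6: rhs = 0, matching y values: 0 (1 points).
  x = 7: rhs = 15, matching y values: none (0 points).
  x = 8: rhs = 15, matching y values: none (0 points).
  x = 9: rhs = 6, matching y values: 5, 14 (2 points).
  x = 10: rhs = 13, matching y values: none (0 points).
  x = 11: rhs = 4, matching y values: 2, 17 (2 points).
  x = 12: rhs = 4, matching y values: 2, 17 (2 points).
  x = 13: rhs = 0, matching y values: 0 (1 points).
  x = 14: rhs = 17, matching y values: 6, 13 (2 points).
  x = 15: rhs = 4, matching y values: 2, 17 (2 points).
  x = 16: rhs = 5, matching y values: 9, 10 (2 points).
  x = 17: rhs = 7, matching y values: 8, 11 (2 points).
  x = 18: rhs = 16, matching y values: 4, 15 (2 points).
Total affine count: 19.
Full point count |E(F_19)| = 19 + 1 = 20.
Hasse bound: |20 − (19+1)| = |0| = 0 ≤ 2√19 ≈ 8.7178 ✓.


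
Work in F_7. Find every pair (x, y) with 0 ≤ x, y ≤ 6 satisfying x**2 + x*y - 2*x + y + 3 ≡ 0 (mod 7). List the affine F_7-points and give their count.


Affine F_7-points: {(0, 4), (1, 6), (2, 6), (3, 2), (4, 2), (5, 4)}; count = 6.

For each of the 49 pairs (x, y) ∈ F_7², evaluate f(x, y) mod 7. Record the zeros.
  x = 0: [0↦3, 1↦4, 2↦5, 3↦6, 4↦0, 5↦1, 6↦2]  zeros at y ∈ {4}
  x = 1: [0↦2, 1↦4, 2↦6, 3↦1, 4↦3, 5↦5, 6↦0]  zeros at y ∈ {6}
  x = 2: [0↦3, 1↦6, 2↦2, 3↦5, 4↦1, 5↦4, 6↦0]  zeros at y ∈ {6}
  x = 3: [0↦6, 1↦3, 2↦0, 3↦4, 4↦1, 5↦5, 6↦2]  zeros at y ∈ {2}
  x = 4: [0↦4, 1↦2, 2↦0, 3↦5, 4↦3, 5↦1, 6↦6]  zeros at y ∈ {2}
  x = 5: [0↦4, 1↦3, 2↦2, 3↦1, 4↦0, 5↦6, 6↦5]  zeros at y ∈ {4}
  x = 6: [0↦6, 1↦6, 2↦6, 3↦6, 4↦6, 5↦6, 6↦6]  zeros at y ∈ ∅
Collecting zeros: affine points = {(0, 4), (1, 6), (2, 6), (3, 2), (4, 2), (5, 4)}.
Total count |C(F_7)_aff| = 6.


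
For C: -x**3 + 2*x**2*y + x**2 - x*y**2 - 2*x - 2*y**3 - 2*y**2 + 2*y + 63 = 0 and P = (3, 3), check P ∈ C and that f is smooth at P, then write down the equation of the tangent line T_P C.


Tangent line at P: 4*x - 64*y + 180 = 0.

Step 1: f(3, 3) = 0, so P lies on C.
Step 2: partial derivatives
  f_x(x, y) = -3*x**2 + 4*x*y + 2*x - y**2 - 2, f_y(x, y) = 2*x**2 - 2*x*y - 6*y**2 - 4*y + 2.
  f_x(P) = 4, f_y(P) = -64 (gradient nonzero, so P is smooth).
Step 3: tangent line at P: 4·(x − 3) + -64·(y − 3) = 0.
Expanding: 4*x - 64*y + 180 = 0.


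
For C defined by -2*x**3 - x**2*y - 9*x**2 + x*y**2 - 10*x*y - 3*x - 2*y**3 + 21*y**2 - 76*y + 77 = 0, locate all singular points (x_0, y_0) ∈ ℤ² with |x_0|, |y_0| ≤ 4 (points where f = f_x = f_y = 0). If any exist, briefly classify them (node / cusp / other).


Singular points: {(-2, 3)}; classification: cusp.

Compute partial derivatives:
  f_x = -6*x**2 - 2*x*y - 18*x + y**2 - 10*y - 3.
  f_y = -x**2 + 2*x*y - 10*x - 6*y**2 + 42*y - 76.
Scan x_0 ∈ {−4, ..., 4}. For each x_0, f_y(x_0, y) is a polynomial in y; find its integer roots y ∈ {−4, ..., 4}, then test f_x and f at those candidates.
  x = -4: f_y(-4, y) = -6*y**2 + 34*y - 52; no integer root y with |y| ≤ 4.
  x = -3: f_y(-3, y) = -6*y**2 + 36*y - 55; no integer root y with |y| ≤ 4.
  x = -2: f_y(-2, y) = -6*y**2 + 38*y - 60; vanishes at y ∈ {3}. (-2, 3): f_x = 0, f = 0 — SINGULAR.
  x = -1: f_y(-1, y) = -6*y**2 + 40*y - 67; no integer root y with |y| ≤ 4.
  x = 0: f_y(0, y) = -6*y**2 + 42*y - 76; no integer root y with |y| ≤ 4.
  x = 1: f_y(1, y) = -6*y**2 + 44*y - 87; no integer root y with |y| ≤ 4.
  x = 2: f_y(2, y) = -6*y**2 + 46*y - 100; no integer root y with |y| ≤ 4.
  x = 3: f_y(3, y) = -6*y**2 + 48*y - 115; no integer root y with |y| ≤ 4.
  x = 4: f_y(4, y) = -6*y**2 + 50*y - 132; no integer root y with |y| ≤ 4.
Only singular point on the grid: (-2, 3).
Classify: substitute x = -2 + u, y = 3 + v and expand: f = -2*u**3 - u**2*v + u*v**2 - 2*v**3 + v**2.
No constant or linear terms (consistent with a singular point). Quadratic part: v**2. Cubic part: -2*u**3 - u**2*v + u*v**2 - 2*v**3.
The quadratic part v**2 is a perfect square, so there is a single (double) tangent line v = 0, i.e. y = 3. Restricting the cubic part to that line (v = 0) leaves -2*u**3 ≠ 0, so f is not divisible by v and the branch is v² ≈ 2*u**3 to lowest order — this is a cusp.
Classification: cusp.


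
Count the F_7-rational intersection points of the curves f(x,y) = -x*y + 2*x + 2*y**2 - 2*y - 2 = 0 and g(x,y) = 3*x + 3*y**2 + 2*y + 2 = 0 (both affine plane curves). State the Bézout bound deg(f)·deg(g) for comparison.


Common zeros: {(4, 4)}; count = 1; Bézout bound = 4.

deg(f) = 2, deg(g) = 2, so Bézout bound = 4.
Scan x ∈ F_7. For each x, list the y ∈ F_7 with f(x, y) ≡ 0 and those with g(x, y) ≡ 0 (mod 7); the common zeros in that column are the intersection.
  x = 0: f ≡ 0 at y ∈ ∅; g ≡ 0 at y ∈ {1, 3}; common: ∅.
  x = 1: f ≡ 0 at y ∈ {0, 5}; g ≡ 0 at y ∈ {2}; common: ∅.
  x = 2: f ≡ 0 at y ∈ {1}; g ≡ 0 at y ∈ ∅; common: ∅.
  x = 3: f ≡ 0 at y ∈ {3}; g ≡ 0 at y ∈ ∅; common: ∅.
  x = 4: f ≡ 0 at y ∈ {4, 6}; g ≡ 0 at y ∈ {0, 4}; common: {4}.
  x = 5: f ≡ 0 at y ∈ ∅; g ≡ 0 at y ∈ ∅; common: ∅.
  x = 6: f ≡ 0 at y ∈ ∅; g ≡ 0 at y ∈ {5, 6}; common: ∅.
Collecting: common zeros = {(4, 4)}, so the count is 1.
Comparison with the Bézout bound: 1 ≤ 4 = deg(f)·deg(g), as expected for curves with no common component (the affine F_7-count falls short of the bound because intersections may lie at infinity, over extension fields, or carry multiplicity).


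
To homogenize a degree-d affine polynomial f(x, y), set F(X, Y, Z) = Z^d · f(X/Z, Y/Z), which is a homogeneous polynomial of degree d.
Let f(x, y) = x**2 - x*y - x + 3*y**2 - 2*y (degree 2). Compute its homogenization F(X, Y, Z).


F(X, Y, Z) = X**2 - X*Y - X*Z + 3*Y**2 - 2*Y*Z

deg(f) = 2.
Substitute x = X/Z, y = Y/Z into f, then multiply by Z^2.
  monomial 1·x^2·y^0 ↦ 1·X^2·Y^0·Z^0.
  monomial -1·x^1·y^1 ↦ -1·X^1·Y^1·Z^0.
  monomial -1·x^1·y^0 ↦ -1·X^1·Y^0·Z^1.
  monomial 3·x^0·y^2 ↦ 3·X^0·Y^2·Z^0.
  monomial -2·x^0·y^1 ↦ -2·X^0·Y^1·Z^1.
Collecting: F(X, Y, Z) = X**2 - X*Y - X*Z + 3*Y**2 - 2*Y*Z.


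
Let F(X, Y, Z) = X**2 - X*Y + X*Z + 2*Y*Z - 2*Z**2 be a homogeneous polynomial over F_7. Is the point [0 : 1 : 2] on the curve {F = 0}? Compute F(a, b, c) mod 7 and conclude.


F(0,1,2) ≡ 3 (mod 7); P is NOT on the curve.

Evaluate F(0, 1, 2) term-by-term (mod 7).
  X**2 ↦ 1·0·1·1 = 0
  -X*Y ↦ -1·0·1·1 = 0
  X*Z ↦ 1·0·1·2 = 0
  2*Y*Z ↦ 2·1·1·2 = 4
  -2*Z**2 ↦ -2·1·1·4 = -8
Sum: F(0, 1, 2) = (0) + (0) + (0) + (4) + (-8) = -4.
Reducing mod 7: -4 ≡ 3 (mod 7).
Since F(a, b, c) ≡ 3 ≠ 0 (mod 7), P does NOT lie on the curve.


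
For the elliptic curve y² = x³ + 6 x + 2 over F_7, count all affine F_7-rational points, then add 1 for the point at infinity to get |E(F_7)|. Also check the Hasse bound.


Affine points = {(0, 3), (0, 4), (1, 3), (1, 4), (2, 1), (2, 6), (6, 3), (6, 4)}; affine count = 8; |E(F_7)| = 9.

Discriminant check: Δ ∝ 4a³ + 27b² = 4·6³ + 27·2² = 4·216 + 27·4 ≡ 6 (mod 7). Nonzero ⇒ E is nonsingular.
For each x ∈ F_7, compute rhs = x³ + 6·x + 2 mod 7, then count y ∈ F_7 with y² ≡ rhs.
  x = 0: rhs = 2, matching y values: 3, 4 (2 points).
  x = 1: rhs = 2, matching y values: 3, 4 (2 points).
  x = 2: rhs = 1, matching y values: 1, 6 (2 points).
  x = 3: rhs = 5, matching y values: none (0 points).
  x = 4: rhs = 6, matching y values: none (0 points).
  x = 5: rhs = 3, matching y values: none (0 points).
  x = 6: rhs = 2, matching y values: 3, 4 (2 points).
Total affine count: 8.
Full point count |E(F_7)| = 8 + 1 = 9.
Hasse bound: |9 − (7+1)| = |1| = 1 ≤ 2√7 ≈ 5.2915 ✓.


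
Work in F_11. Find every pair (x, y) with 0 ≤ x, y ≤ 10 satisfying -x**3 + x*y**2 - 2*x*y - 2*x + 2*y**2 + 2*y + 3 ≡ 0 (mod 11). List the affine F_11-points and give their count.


Affine F_11-points: {(1, 0), (2, 8), (2, 9), (3, 7), (4, 3), (4, 9), (5, 0), (5, 9), (9, 3), (10, 1), (10, 6)}; count = 11.

For each of the 121 pairs (x, y) ∈ F_11², evaluate f(x, y) mod 11. Record the zeros.
  x = 0: [0↦3, 1↦7, 2↦4, 3↦5, 4↦10, 5↦8, 6↦10, 7↦5, 8↦4, 9↦7, 10↦3]  zeros at y ∈ ∅
  x = 1: [0↦0, 1↦3, 2↦1, 3↦5, 4↦4, 5↦9, 6↦9, 7↦4, 8↦5, 9↦1, 10↦3]  zeros at y ∈ {0}
  x = 2: [0↦2, 1↦4, 2↦3, 3↦10, 4↦3, 5↦4, 6↦2, 7↦8, 8↦0, 9↦0, 10↦8]  zeros at y ∈ {8, 9}
  x = 3: [0↦3, 1↦4, 2↦4, 3↦3, 4↦1, 5↦9, 6↦5, 7↦0, 8↦5, 9↦9, 10↦1]  zeros at y ∈ {7}
  x = 4: [0↦8, 1↦8, 2↦9, 3↦0, 4↦3, 5↦7, 6↦1, 7↦7, 8↦3, 9↦0, 10↦9]  zeros at y ∈ {3, 9}
  x = 5: [0↦0, 1↦10, 2↦1, 3↦6, 4↦3, 5↦3, 6↦6, 7↦1, 8↦10, 9↦0, 10↦4]  zeros at y ∈ {0, 9}
  x = 6: [0↦6, 1↦4, 2↦7, 3↦4, 4↦6, 5↦2, 6↦3, 7↦9, 8↦9, 9↦3, 10↦2]  zeros at y ∈ ∅
  x = 7: [0↦9, 1↦6, 2↦10, 3↦10, 4↦6, 5↦9, 6↦8, 7↦3, 8↦5, 9↦3, 10↦8]  zeros at y ∈ ∅
  x = 8: [0↦3, 1↦10, 2↦4, 3↦7, 4↦8, 5↦7, 6↦4, 7↦10, 8↦3, 9↦5, 10↦5]  zeros at y ∈ ∅
  x = 9: [0↦4, 1↦10, 2↦5, 3↦0, 4↦6, 5↦1, 6↦7, 7↦2, 8↦8, 9↦3, 10↦9]  zeros at y ∈ {3}
  x = 10: [0↦6, 1↦0, 2↦7, 3↦5, 4↦5, 5↦7, 6↦0, 7↦6, 8↦3, 9↦2, 10↦3]  zeros at y ∈ {1, 6}
Collecting zeros: affine points = {(1, 0), (2, 8), (2, 9), (3, 7), (4, 3), (4, 9), (5, 0), (5, 9), (9, 3), (10, 1), (10, 6)}.
Total count |C(F_11)_aff| = 11.


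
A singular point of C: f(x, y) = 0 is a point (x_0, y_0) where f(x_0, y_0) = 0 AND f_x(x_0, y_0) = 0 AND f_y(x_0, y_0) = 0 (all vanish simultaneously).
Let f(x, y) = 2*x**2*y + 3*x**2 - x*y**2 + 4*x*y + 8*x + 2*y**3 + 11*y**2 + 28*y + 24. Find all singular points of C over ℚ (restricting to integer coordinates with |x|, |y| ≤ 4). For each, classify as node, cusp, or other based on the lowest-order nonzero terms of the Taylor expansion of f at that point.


Singular points: {(-2, -2)}; classification: node.

Compute partial derivatives:
  f_x = 4*x*y + 6*x - y**2 + 4*y + 8.
  f_y = 2*x**2 - 2*x*y + 4*x + 6*y**2 + 22*y + 28.
Scan x_0 ∈ {−4, ..., 4}. For each x_0, f_y(x_0, y) is a polynomial in y; find its integer roots y ∈ {−4, ..., 4}, then test f_x and f at those candidates.
  x = -4: f_y(-4, y) = 6*y**2 + 30*y + 44; no integer root y with |y| ≤ 4.
  x = -3: f_y(-3, y) = 6*y**2 + 28*y + 34; no integer root y with |y| ≤ 4.
  x = -2: f_y(-2, y) = 6*y**2 + 26*y + 28; vanishes at y ∈ {-2}. (-2, -2): f_x = 0, f = 0 — SINGULAR.
  x = -1: f_y(-1, y) = 6*y**2 + 24*y + 26; no integer root y with |y| ≤ 4.
  x = 0: f_y(0, y) = 6*y**2 + 22*y + 28; no integer root y with |y| ≤ 4.
  x = 1: f_y(1, y) = 6*y**2 + 20*y + 34; no integer root y with |y| ≤ 4.
  x = 2: f_y(2, y) = 6*y**2 + 18*y + 44; no integer root y with |y| ≤ 4.
  x = 3: f_y(3, y) = 6*y**2 + 16*y + 58; no integer root y with |y| ≤ 4.
  x = 4: f_y(4, y) = 6*y**2 + 14*y + 76; no integer root y with |y| ≤ 4.
Only singular point on the grid: (-2, -2).
Classify: substitute x = -2 + u, y = -2 + v and expand: f = 2*u**2*v - u**2 - u*v**2 + 2*v**3 + v**2.
No constant or linear terms (consistent with a singular point). Quadratic part: -u**2 + v**2. Cubic part: 2*u**2*v - u*v**2 + 2*v**3.
The quadratic part v**2 - u**2 = (v − u)(v + u) splits into two distinct linear factors, so there are two distinct tangent lines y − -2 = ±(x − -2) — this is a node (ordinary double point).
Classification: node.


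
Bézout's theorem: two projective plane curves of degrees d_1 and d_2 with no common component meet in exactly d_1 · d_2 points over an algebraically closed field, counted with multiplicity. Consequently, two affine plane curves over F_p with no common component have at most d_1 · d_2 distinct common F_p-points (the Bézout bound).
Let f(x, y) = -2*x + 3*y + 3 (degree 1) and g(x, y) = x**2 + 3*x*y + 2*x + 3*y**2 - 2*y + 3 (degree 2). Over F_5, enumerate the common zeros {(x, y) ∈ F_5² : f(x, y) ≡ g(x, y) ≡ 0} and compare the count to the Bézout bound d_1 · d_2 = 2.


Common zeros: ∅; count = 0; Bézout bound = 2.

deg(f) = 1, deg(g) = 2, so Bézout bound = 2.
Scan x ∈ F_5. For each x, list the y ∈ F_5 with f(x, y) ≡ 0 and those with g(x, y) ≡ 0 (mod 5); the common zeros in that column are the intersection.
  x = 0: f ≡ 0 at y ∈ {4}; g ≡ 0 at y ∈ ∅; common: ∅.
  x = 1: f ≡ 0 at y ∈ {3}; g ≡ 0 at y ∈ {1, 2}; common: ∅.
  x = 2: f ≡ 0 at y ∈ {2}; g ≡ 0 at y ∈ {3, 4}; common: ∅.
  x = 3: f ≡ 0 at y ∈ {1}; g ≡ 0 at y ∈ ∅; common: ∅.
  x = 4: f ≡ 0 at y ∈ {0}; g ≡ 0 at y ∈ {1, 4}; common: ∅.
Collecting: common zeros = ∅, so the count is 0.
Comparison with the Bézout bound: 0 ≤ 2 = deg(f)·deg(g), as expected for curves with no common component (the affine F_5-count falls short of the bound because intersections may lie at infinity, over extension fields, or carry multiplicity).


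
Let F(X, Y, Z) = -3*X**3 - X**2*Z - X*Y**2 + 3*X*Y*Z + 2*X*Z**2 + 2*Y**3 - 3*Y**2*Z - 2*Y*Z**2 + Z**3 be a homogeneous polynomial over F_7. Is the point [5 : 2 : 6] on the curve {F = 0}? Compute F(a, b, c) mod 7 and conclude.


F(5,2,6) ≡ 4 (mod 7); P is NOT on the curve.

Evaluate F(5, 2, 6) term-by-term (mod 7).
  -3*X**3 ↦ -3·125·1·1 = -375
  -X**2*Z ↦ -1·25·1·6 = -150
  -X*Y**2 ↦ -1·5·4·1 = -20
  3*X*Y*Z ↦ 3·5·2·6 = 180
  2*X*Z**2 ↦ 2·5·1·36 = 360
  2*Y**3 ↦ 2·1·8·1 = 16
  -3*Y**2*Z ↦ -3·1·4·6 = -72
  -2*Y*Z**2 ↦ -2·1·2·36 = -144
  Z**3 ↦ 1·1·1·216 = 216
Sum: F(5, 2, 6) = (-375) + (-150) + (-20) + (180) + (360) + (16) + (-72) + (-144) + (216) = 11.
Reducing mod 7: 11 ≡ 4 (mod 7).
Since F(a, b, c) ≡ 4 ≠ 0 (mod 7), P does NOT lie on the curve.


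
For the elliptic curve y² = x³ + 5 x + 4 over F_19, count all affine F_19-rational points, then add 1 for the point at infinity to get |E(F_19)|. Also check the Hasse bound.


Affine points = {(0, 2), (0, 17), (8, 9), (8, 10), (10, 3), (10, 16), (12, 5), (12, 14), (13, 9), (13, 10), (14, 5), (14, 14), (16, 0), (17, 9), (17, 10), (18, 6), (18, 13)}; affine count = 17; |E(F_19)| = 18.

Discriminant check: Δ ∝ 4a³ + 27b² = 4·5³ + 27·4² = 4·125 + 27·16 ≡ 1 (mod 19). Nonzero ⇒ E is nonsingular.
For each x ∈ F_19, compute rhs = x³ + 5·x + 4 mod 19, then count y ∈ F_19 with y² ≡ rhs.
  x = 0: rhs = 4, matching y values: 2, 17 (2 points).
  x = 1: rhs = 10, matching y values: none (0 points).
  x = 2: rhs = 3, matching y values: none (0 points).
  x = 3: rhs = 8, matching y values: none (0 points).
  x = 4: rhs = 12, matching y values: none (0 points).
  x = 5: rhs = 2, matching y values: none (0 points).
  x = 6: rhs = 3, matching y values: none (0 points).
  x = 7: rhs = 2, matching y values: none (0 points).
  x = 8: rhs = 5, matching y values: 9, 10 (2 points).
  x = 9: rhs = 18, matching y values: none (0 points).
  x = 10: rhs = 9, matching y values: 3, 16 (2 points).
  x = 11: rhs = 3, matching y values: none (0 points).
  x = 12: rhs = 6, matching y values: 5, 14 (2 points).
  x = 13: rhs = 5, matching y values: 9, 10 (2 points).
  x = 14: rhs = 6, matching y values: 5, 14 (2 points).
  x = 15: rhs = 15, matching y values: none (0 points).
  x = 16: rhs = 0, matching y values: 0 (1 points).
  x = 17: rhs = 5, matching y values: 9, 10 (2 points).
  x = 18: rhs = 17, matching y values: 6, 13 (2 points).
Total affine count: 17.
Full point count |E(F_19)| = 17 + 1 = 18.
Hasse bound: |18 − (19+1)| = |-2| = 2 ≤ 2√19 ≈ 8.7178 ✓.


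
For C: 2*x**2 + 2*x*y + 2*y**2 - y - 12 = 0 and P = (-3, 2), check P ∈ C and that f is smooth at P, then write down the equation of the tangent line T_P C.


Tangent line at P: -8*x + y - 26 = 0.

Step 1: f(-3, 2) = 0, so P lies on C.
Step 2: partial derivatives
  f_x(x, y) = 4*x + 2*y, f_y(x, y) = 2*x + 4*y - 1.
  f_x(P) = -8, f_y(P) = 1 (gradient nonzero, so P is smooth).
Step 3: tangent line at P: -8·(x − -3) + 1·(y − 2) = 0.
Expanding: -8*x + y - 26 = 0.


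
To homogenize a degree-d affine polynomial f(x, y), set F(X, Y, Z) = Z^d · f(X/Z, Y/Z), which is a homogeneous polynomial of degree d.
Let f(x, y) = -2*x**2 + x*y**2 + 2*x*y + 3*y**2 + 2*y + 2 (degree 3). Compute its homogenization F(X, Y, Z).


F(X, Y, Z) = -2*X**2*Z + X*Y**2 + 2*X*Y*Z + 3*Y**2*Z + 2*Y*Z**2 + 2*Z**3

deg(f) = 3.
Substitute x = X/Z, y = Y/Z into f, then multiply by Z^3.
  monomial -2·x^2·y^0 ↦ -2·X^2·Y^0·Z^1.
  monomial 1·x^1·y^2 ↦ 1·X^1·Y^2·Z^0.
  monomial 2·x^1·y^1 ↦ 2·X^1·Y^1·Z^1.
  monomial 3·x^0·y^2 ↦ 3·X^0·Y^2·Z^1.
  monomial 2·x^0·y^1 ↦ 2·X^0·Y^1·Z^2.
  monomial 2·x^0·y^0 ↦ 2·X^0·Y^0·Z^3.
Collecting: F(X, Y, Z) = -2*X**2*Z + X*Y**2 + 2*X*Y*Z + 3*Y**2*Z + 2*Y*Z**2 + 2*Z**3.


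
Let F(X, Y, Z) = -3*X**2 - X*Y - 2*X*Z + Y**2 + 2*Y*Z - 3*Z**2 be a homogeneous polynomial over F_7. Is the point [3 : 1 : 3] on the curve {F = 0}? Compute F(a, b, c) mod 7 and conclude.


F(3,1,3) ≡ 2 (mod 7); P is NOT on the curve.

Evaluate F(3, 1, 3) term-by-term (mod 7).
  -3*X**2 ↦ -3·9·1·1 = -27
  -X*Y ↦ -1·3·1·1 = -3
  -2*X*Z ↦ -2·3·1·3 = -18
  Y**2 ↦ 1·1·1·1 = 1
  2*Y*Z ↦ 2·1·1·3 = 6
  -3*Z**2 ↦ -3·1·1·9 = -27
Sum: F(3, 1, 3) = (-27) + (-3) + (-18) + (1) + (6) + (-27) = -68.
Reducing mod 7: -68 ≡ 2 (mod 7).
Since F(a, b, c) ≡ 2 ≠ 0 (mod 7), P does NOT lie on the curve.


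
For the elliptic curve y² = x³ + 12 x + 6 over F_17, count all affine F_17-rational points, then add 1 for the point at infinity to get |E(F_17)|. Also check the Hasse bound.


Affine points = {(1, 6), (1, 11), (2, 2), (2, 15), (3, 1), (3, 16), (4, 4), (4, 13), (5, 2), (5, 15), (7, 5), (7, 12), (8, 6), (8, 11), (10, 2), (10, 15), (12, 5), (12, 12), (13, 8), (13, 9), (15, 5), (15, 12)}; affine count = 22; |E(F_17)| = 23.

Discriminant check: Δ ∝ 4a³ + 27b² = 4·12³ + 27·6² = 4·1728 + 27·36 ≡ 13 (mod 17). Nonzero ⇒ E is nonsingular.
For each x ∈ F_17, compute rhs = x³ + 12·x + 6 mod 17, then count y ∈ F_17 with y² ≡ rhs.
  x = 0: rhs = 6, matching y values: none (0 points).
  x = 1: rhs = 2, matching y values: 6, 11 (2 points).
  x = 2: rhs = 4, matching y values: 2, 15 (2 points).
  x = 3: rhs = 1, matching y values: 1, 16 (2 points).
  x = 4: rhs = 16, matching y values: 4, 13 (2 points).
  x = 5: rhs = 4, matching y values: 2, 15 (2 points).
  x = 6: rhs = 5, matching y values: none (0 points).
  x = 7: rhs = 8, matching y values: 5, 12 (2 points).
  x = 8: rhs = 2, matching y values: 6, 11 (2 points).
  x = 9: rhs = 10, matching y values: none (0 points).
  x = 10: rhs = 4, matching y values: 2, 15 (2 points).
  x = 11: rhs = 7, matching y values: none (0 points).
  x = 12: rhs = 8, matching y values: 5, 12 (2 points).
  x = 13: rhs = 13, matching y values: 8, 9 (2 points).
  x = 14: rhs = 11, matching y values: none (0 points).
  x = 15: rhs = 8, matching y values: 5, 12 (2 points).
  x = 16: rhs = 10, matching y values: none (0 points).
Total affine count: 22.
Full point count |E(F_17)| = 22 + 1 = 23.
Hasse bound: |23 − (17+1)| = |5| = 5 ≤ 2√17 ≈ 8.2462 ✓.


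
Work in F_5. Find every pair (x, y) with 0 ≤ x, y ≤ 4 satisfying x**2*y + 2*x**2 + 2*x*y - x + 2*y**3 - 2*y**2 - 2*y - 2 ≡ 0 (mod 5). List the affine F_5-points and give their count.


Affine F_5-points: {(1, 1), (2, 1), (4, 4)}; count = 3.

For each of the 25 pairs (x, y) ∈ F_5², evaluate f(x, y) mod 5. Record the zeros.
  x = 0: [0↦3, 1↦1, 2↦2, 3↦3, 4↦1]  zeros at y ∈ ∅
  x = 1: [0↦4, 1↦0, 2↦4, 3↦3, 4↦4]  zeros at y ∈ {1}
  x = 2: [0↦4, 1↦0, 2↦4, 3↦3, 4↦4]  zeros at y ∈ {1}
  x = 3: [0↦3, 1↦1, 2↦2, 3↦3, 4↦1]  zeros at y ∈ ∅
  x = 4: [0↦1, 1↦3, 2↦3, 3↦3, 4↦0]  zeros at y ∈ {4}
Collecting zeros: affine points = {(1, 1), (2, 1), (4, 4)}.
Total count |C(F_5)_aff| = 3.
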